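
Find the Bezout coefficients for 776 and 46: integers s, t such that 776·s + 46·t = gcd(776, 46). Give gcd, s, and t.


Euclidean algorithm on (776, 46) — divide until remainder is 0:
  776 = 16 · 46 + 40
  46 = 1 · 40 + 6
  40 = 6 · 6 + 4
  6 = 1 · 4 + 2
  4 = 2 · 2 + 0
gcd(776, 46) = 2.
Track Bezout coefficients alongside the remainders: start with r₀ = 776 = a·1 + b·0 (s = 1, t = 0) and r₁ = 46 = a·0 + b·1 (s = 0, t = 1); each new remainder r_{k+1} = r_{k-1} − q_k·r_k inherits s_{k+1} = s_{k-1} − q_k·s_k, t_{k+1} = t_{k-1} − q_k·t_k, so r_k = a·s_k + b·t_k at every step:
  q = 16: r = 40, s = 1 − 16·0 = 1, t = 0 − 16·1 = -16  (check: 776·1 + 46·(-16) = 40)
  q = 1: r = 6, s = 0 − 1·1 = -1, t = 1 − 1·(-16) = 17  (check: 776·(-1) + 46·17 = 6)
  q = 6: r = 4, s = 1 − 6·(-1) = 7, t = -16 − 6·17 = -118  (check: 776·7 + 46·(-118) = 4)
  q = 1: r = 2, s = -1 − 1·7 = -8, t = 17 − 1·(-118) = 135  (check: 776·(-8) + 46·135 = 2)
The row with r = 2 (the gcd) gives the Bezout coefficients s = -8, t = 135.
Result: 776 · (-8) + 46 · (135) = 2.

gcd(776, 46) = 2; s = -8, t = 135 (check: 776·(-8) + 46·135 = 2).


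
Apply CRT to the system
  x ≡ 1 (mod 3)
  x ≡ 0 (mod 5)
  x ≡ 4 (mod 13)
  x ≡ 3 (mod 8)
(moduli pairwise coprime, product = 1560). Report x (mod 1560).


Product of moduli M = 3 · 5 · 13 · 8 = 1560.
Merge one congruence at a time:
  Start: x ≡ 1 (mod 3).
  Combine with x ≡ 0 (mod 5); new modulus lcm = 15.
    Write x = 1 + 3·t and substitute into x ≡ 0 (mod 5): 3·t ≡ 0 − 1 = -1 (mod 5).
    Reduce coefficients mod 5: 3·t ≡ 4 (mod 5).
    The inverse of 3 mod 5 is 2 (since 3·2 = 6 = 1·5 + 1), so t ≡ 2·4 = 8 ≡ 3 (mod 5).
    Then x = 1 + 3·3 = 10, valid modulo lcm(3, 5) = 15: x ≡ 10 (mod 15).
  Combine with x ≡ 4 (mod 13); new modulus lcm = 195.
    Write x = 10 + 15·t and substitute into x ≡ 4 (mod 13): 15·t ≡ 4 − 10 = -6 (mod 13).
    Reduce coefficients mod 13: 2·t ≡ 7 (mod 13).
    The inverse of 2 mod 13 is 7 (since 2·7 = 14 = 1·13 + 1), so t ≡ 7·7 = 49 ≡ 10 (mod 13).
    Then x = 10 + 15·10 = 160, valid modulo lcm(15, 13) = 195: x ≡ 160 (mod 195).
  Combine with x ≡ 3 (mod 8); new modulus lcm = 1560.
    Write x = 160 + 195·t and substitute into x ≡ 3 (mod 8): 195·t ≡ 3 − 160 = -157 (mod 8).
    Reduce coefficients mod 8: 3·t ≡ 3 (mod 8).
    The inverse of 3 mod 8 is 3 (since 3·3 = 9 = 1·8 + 1), so t ≡ 3·3 = 9 ≡ 1 (mod 8).
    Then x = 160 + 195·1 = 355, valid modulo lcm(195, 8) = 1560: x ≡ 355 (mod 1560).
Verify against each original: 355 mod 3 = 1, 355 mod 5 = 0, 355 mod 13 = 4, 355 mod 8 = 3.

x ≡ 355 (mod 1560).


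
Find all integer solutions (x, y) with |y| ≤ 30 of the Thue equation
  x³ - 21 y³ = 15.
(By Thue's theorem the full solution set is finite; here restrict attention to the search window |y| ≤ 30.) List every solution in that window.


The equation is x³ - 21y³ = 15. For fixed y, x³ = 21·y³ + 15, so a solution requires the RHS to be a perfect cube.
Strategy: iterate y from -30 to 30, compute RHS = 21·y³ + 15, and check whether it is a (positive or negative) perfect cube.
Check small values of y:
  y = 0: RHS = 15 is not a perfect cube.
  y = 1: RHS = 36 is not a perfect cube.
  y = -1: RHS = -6 is not a perfect cube.
  y = 2: RHS = 183 is not a perfect cube.
  y = -2: RHS = -153 is not a perfect cube.
  y = 3: RHS = 582 is not a perfect cube.
  y = -3: RHS = -552 is not a perfect cube.
Continuing the search up to |y| = 30 finds no solutions either.
No (x, y) in the scanned range satisfies the equation.

No integer solutions with |y| ≤ 30.


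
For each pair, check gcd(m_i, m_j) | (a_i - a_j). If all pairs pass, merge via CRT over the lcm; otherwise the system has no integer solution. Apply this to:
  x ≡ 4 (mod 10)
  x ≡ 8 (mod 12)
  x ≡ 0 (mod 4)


Moduli 10, 12, 4 are not pairwise coprime, so CRT works modulo lcm(m_i) when all pairwise compatibility conditions hold.
Pairwise compatibility: gcd(m_i, m_j) must divide a_i - a_j for every pair.
Merge one congruence at a time:
  Start: x ≡ 4 (mod 10).
  Combine with x ≡ 8 (mod 12): gcd(10, 12) = 2; 8 - 4 = 4, which IS divisible by 2, so compatible.
    Write x = 4 + 10·t and substitute into x ≡ 8 (mod 12): 10·t ≡ 8 − 4 = 4 (mod 12).
    Divide the congruence (and modulus) by g = 2: 5·t ≡ 2 (mod 6).
    The inverse of 5 mod 6 is 5 (since 5·5 = 25 = 4·6 + 1), so t ≡ 5·2 = 10 ≡ 4 (mod 6).
    Then x = 4 + 10·4 = 44, valid modulo lcm(10, 12) = 60: x ≡ 44 (mod 60).
  Combine with x ≡ 0 (mod 4): gcd(60, 4) = 4; 0 - 44 = -44, which IS divisible by 4, so compatible.
    Write x = 44 + 60·t and substitute into x ≡ 0 (mod 4): 60·t ≡ 0 − 44 = -44 (mod 4).
    Divide the congruence (and modulus) by g = 4: 15·t ≡ -11 (mod 1).
    Modulo 1 every t works; take t = 0.
    Then x = 44 + 60·0 = 44, valid modulo lcm(60, 4) = 60: x ≡ 44 (mod 60).
Verify: 44 mod 10 = 4, 44 mod 12 = 8, 44 mod 4 = 0.

x ≡ 44 (mod 60).


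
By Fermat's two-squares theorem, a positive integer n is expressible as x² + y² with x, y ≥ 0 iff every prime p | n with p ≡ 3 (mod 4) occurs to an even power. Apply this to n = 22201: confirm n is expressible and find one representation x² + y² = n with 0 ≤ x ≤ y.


Step 1: Factor n = 22201 = 149^2.
Step 2: Check the mod-4 condition on each prime factor: 149 ≡ 1 (mod 4), exponent 2.
All primes ≡ 3 (mod 4) appear to even exponent (or don't appear), so by the two-squares theorem n IS expressible as a sum of two squares.
Step 3: Build a representation. Here n = 149 · 149 is a product of primes ≡ 1 (mod 4). Each prime p ≡ 1 (mod 4) is itself a sum of two squares; find a² by testing p − a² for a perfect square:
  149: 149 − 1² = 148, 149 − 2² = 145, 149 − 3² = 140, 149 − 4² = 133, 149 − 5² = 124, 149 − 6² = 113, 149 − 7² = 100 = 10² ⇒ 149 = 7² + 10².
  Combine using the Brahmagupta–Fibonacci identity (a² + b²)(c² + d²) = (ac − bd)² + (ad + bc)² = (ac + bd)² + (ad − bc)²:
  149 · 149 = 22201: from (7² + 10²)(7² + 10²), take (7·7 − 10·10, 7·10 + 10·7) = (49 − 100, 70 + 70) = (-51, 140); dropping signs (only squares matter) gives (51, 140); check 51² + 140² = 2601 + 19600 = 22201 ✓.
Step 4: Order so x ≤ y and verify: 51² + 140² = 2601 + 19600 = 22201 = n. ✓

n = 22201 = 51² + 140² (one valid representation with x ≤ y).


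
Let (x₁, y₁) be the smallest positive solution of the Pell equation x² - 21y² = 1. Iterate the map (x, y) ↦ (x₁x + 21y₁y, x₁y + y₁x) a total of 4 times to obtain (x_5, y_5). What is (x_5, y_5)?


Step 1: Find the fundamental solution (x₁, y₁) of x² - 21y² = 1.
  Expand √21 as a continued fraction. a₀ = ⌊√21⌋ = 4; iterate m_{k+1} = d_k·a_k − m_k, d_{k+1} = (21 − m_{k+1}²)/d_k, a_{k+1} = ⌊(a₀ + m_{k+1})/d_{k+1}⌋ (starting m₀ = 0, d₀ = 1), with convergents p_k = a_k·p_{k-1} + p_{k-2}, q_k = a_k·q_{k-1} + q_{k-2} (p₋₁ = 1, q₋₁ = 0):
  k = 0: a₀ = 4; p₀/q₀ = 4/1; p₀² − 21·q₀² = 16 − 21 = -5.
  k = 1: m = 4, d = 5, a = ⌊(4 + 4)/5⌋ = 1; p/q = (1·4 + 1)/(1·1 + 0) = 5/1; p² − 21·q² = 25 − 21 = 4.
  k = 2: m = 1, d = 4, a = ⌊(4 + 1)/4⌋ = 1; p/q = (1·5 + 4)/(1·1 + 1) = 9/2; p² − 21·q² = 81 − 84 = -3.
  k = 3: m = 3, d = 3, a = ⌊(4 + 3)/3⌋ = 2; p/q = (2·9 + 5)/(2·2 + 1) = 23/5; p² − 21·q² = 529 − 525 = 4.
  k = 4: m = 3, d = 4, a = ⌊(4 + 3)/4⌋ = 1; p/q = (1·23 + 9)/(1·5 + 2) = 32/7; p² − 21·q² = 1024 − 1029 = -5.
  k = 5: m = 1, d = 5, a = ⌊(4 + 1)/5⌋ = 1; p/q = (1·32 + 23)/(1·7 + 5) = 55/12; p² − 21·q² = 3025 − 3024 = 1.
  The first convergent with p² − 21·q² = 1 gives the fundamental solution (x₁, y₁) = (55, 12).
Step 2: Apply the recurrence (x_{n+1}, y_{n+1}) = (x₁x_n + 21y₁y_n, x₁y_n + y₁x_n) repeatedly.
  From (x_1, y_1) = (55, 12): x_2 = 55·55 + 21·12·12 = 6049; y_2 = 55·12 + 12·55 = 1320.
  From (x_2, y_2) = (6049, 1320): x_3 = 55·6049 + 21·12·1320 = 665335; y_3 = 55·1320 + 12·6049 = 145188.
  From (x_3, y_3) = (665335, 145188): x_4 = 55·665335 + 21·12·145188 = 73180801; y_4 = 55·145188 + 12·665335 = 15969360.
  From (x_4, y_4) = (73180801, 15969360): x_5 = 55·73180801 + 21·12·15969360 = 8049222775; y_5 = 55·15969360 + 12·73180801 = 1756484412.
Step 3: Verify x_5² - 21·y_5² = 64789987281578700625 - 64789987281578700624 = 1 (should be 1). ✓

(x_1, y_1) = (55, 12); (x_5, y_5) = (8049222775, 1756484412).


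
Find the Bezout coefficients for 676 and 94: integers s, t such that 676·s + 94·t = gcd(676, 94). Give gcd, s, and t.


Euclidean algorithm on (676, 94) — divide until remainder is 0:
  676 = 7 · 94 + 18
  94 = 5 · 18 + 4
  18 = 4 · 4 + 2
  4 = 2 · 2 + 0
gcd(676, 94) = 2.
Track Bezout coefficients alongside the remainders: start with r₀ = 676 = a·1 + b·0 (s = 1, t = 0) and r₁ = 94 = a·0 + b·1 (s = 0, t = 1); each new remainder r_{k+1} = r_{k-1} − q_k·r_k inherits s_{k+1} = s_{k-1} − q_k·s_k, t_{k+1} = t_{k-1} − q_k·t_k, so r_k = a·s_k + b·t_k at every step:
  q = 7: r = 18, s = 1 − 7·0 = 1, t = 0 − 7·1 = -7  (check: 676·1 + 94·(-7) = 18)
  q = 5: r = 4, s = 0 − 5·1 = -5, t = 1 − 5·(-7) = 36  (check: 676·(-5) + 94·36 = 4)
  q = 4: r = 2, s = 1 − 4·(-5) = 21, t = -7 − 4·36 = -151  (check: 676·21 + 94·(-151) = 2)
The row with r = 2 (the gcd) gives the Bezout coefficients s = 21, t = -151.
Result: 676 · (21) + 94 · (-151) = 2.

gcd(676, 94) = 2; s = 21, t = -151 (check: 676·21 + 94·(-151) = 2).


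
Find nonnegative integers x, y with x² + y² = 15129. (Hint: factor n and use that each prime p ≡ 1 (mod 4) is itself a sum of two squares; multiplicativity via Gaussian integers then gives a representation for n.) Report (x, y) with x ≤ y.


Step 1: Factor n = 15129 = 3^2 · 41^2.
Step 2: Check the mod-4 condition on each prime factor: 3 ≡ 3 (mod 4), exponent 2 (must be even); 41 ≡ 1 (mod 4), exponent 2.
All primes ≡ 3 (mod 4) appear to even exponent (or don't appear), so by the two-squares theorem n IS expressible as a sum of two squares.
Step 3: Build a representation. Group n = k² · m with k = 3 and m = 41 · 41 = 1681 (a product of primes ≡ 1 (mod 4)); a representation of m scales to one of n via (k·x)² + (k·y)² = k²(x² + y²). Each prime p ≡ 1 (mod 4) is itself a sum of two squares; find a² by testing p − a² for a perfect square:
  41: 41 − 1² = 40, 41 − 2² = 37, 41 − 3² = 32, 41 − 4² = 25 = 5² ⇒ 41 = 4² + 5².
  Combine using the Brahmagupta–Fibonacci identity (a² + b²)(c² + d²) = (ac − bd)² + (ad + bc)² = (ac + bd)² + (ad − bc)²:
  41 · 41 = 1681: from (4² + 5²)(4² + 5²), take (4·4 − 5·5, 4·5 + 5·4) = (16 − 25, 20 + 20) = (-9, 40); dropping signs (only squares matter) gives (9, 40); check 9² + 40² = 81 + 1600 = 1681 ✓.
  Scale by k = 3: (3·9, 3·40) = (27, 120).
Step 4: Order so x ≤ y and verify: 27² + 120² = 729 + 14400 = 15129 = n. ✓

n = 15129 = 27² + 120² (one valid representation with x ≤ y).


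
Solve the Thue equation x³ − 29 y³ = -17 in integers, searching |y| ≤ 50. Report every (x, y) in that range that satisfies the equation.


The equation is x³ - 29y³ = -17. For fixed y, x³ = 29·y³ − 17, so a solution requires the RHS to be a perfect cube.
Strategy: iterate y from -50 to 50, compute RHS = 29·y³ − 17, and check whether it is a (positive or negative) perfect cube.
Check small values of y:
  y = 0: RHS = -17 is not a perfect cube.
  y = 1: RHS = 12 is not a perfect cube.
  y = -1: RHS = -46 is not a perfect cube.
  y = 2: RHS = 215 is not a perfect cube.
  y = -2: RHS = -249 is not a perfect cube.
  y = 3: RHS = 766 is not a perfect cube.
  y = -3: RHS = -800 is not a perfect cube.
Continuing the search up to |y| = 50 finds no solutions either.
No (x, y) in the scanned range satisfies the equation.

No integer solutions with |y| ≤ 50.


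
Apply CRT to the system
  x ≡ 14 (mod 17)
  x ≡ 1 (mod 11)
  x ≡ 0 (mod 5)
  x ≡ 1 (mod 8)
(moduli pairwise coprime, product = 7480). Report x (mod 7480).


Product of moduli M = 17 · 11 · 5 · 8 = 7480.
Merge one congruence at a time:
  Start: x ≡ 14 (mod 17).
  Combine with x ≡ 1 (mod 11); new modulus lcm = 187.
    Write x = 14 + 17·t and substitute into x ≡ 1 (mod 11): 17·t ≡ 1 − 14 = -13 (mod 11).
    Reduce coefficients mod 11: 6·t ≡ 9 (mod 11).
    The inverse of 6 mod 11 is 2 (since 6·2 = 12 = 1·11 + 1), so t ≡ 2·9 = 18 ≡ 7 (mod 11).
    Then x = 14 + 17·7 = 133, valid modulo lcm(17, 11) = 187: x ≡ 133 (mod 187).
  Combine with x ≡ 0 (mod 5); new modulus lcm = 935.
    Write x = 133 + 187·t and substitute into x ≡ 0 (mod 5): 187·t ≡ 0 − 133 = -133 (mod 5).
    Reduce coefficients mod 5: 2·t ≡ 2 (mod 5).
    The inverse of 2 mod 5 is 3 (since 2·3 = 6 = 1·5 + 1), so t ≡ 3·2 = 6 ≡ 1 (mod 5).
    Then x = 133 + 187·1 = 320, valid modulo lcm(187, 5) = 935: x ≡ 320 (mod 935).
  Combine with x ≡ 1 (mod 8); new modulus lcm = 7480.
    Write x = 320 + 935·t and substitute into x ≡ 1 (mod 8): 935·t ≡ 1 − 320 = -319 (mod 8).
    Reduce coefficients mod 8: 7·t ≡ 1 (mod 8).
    The inverse of 7 mod 8 is 7 (since 7·7 = 49 = 6·8 + 1), so t ≡ 7·1 = 7 ≡ 7 (mod 8).
    Then x = 320 + 935·7 = 6865, valid modulo lcm(935, 8) = 7480: x ≡ 6865 (mod 7480).
Verify against each original: 6865 mod 17 = 14, 6865 mod 11 = 1, 6865 mod 5 = 0, 6865 mod 8 = 1.

x ≡ 6865 (mod 7480).


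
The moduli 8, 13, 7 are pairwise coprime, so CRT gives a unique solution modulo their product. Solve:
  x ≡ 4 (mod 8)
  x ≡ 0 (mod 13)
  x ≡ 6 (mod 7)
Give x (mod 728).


Moduli 8, 13, 7 are pairwise coprime; by CRT there is a unique solution modulo M = 8 · 13 · 7 = 728.
Solve pairwise, accumulating the modulus:
  Start with x ≡ 4 (mod 8).
  Combine with x ≡ 0 (mod 13): since gcd(8, 13) = 1, we get a unique residue mod 104.
    Write x = 4 + 8·t and substitute into x ≡ 0 (mod 13): 8·t ≡ 0 − 4 = -4 (mod 13).
    Reduce coefficients mod 13: 8·t ≡ 9 (mod 13).
    The inverse of 8 mod 13 is 5 (since 8·5 = 40 = 3·13 + 1), so t ≡ 5·9 = 45 ≡ 6 (mod 13).
    Then x = 4 + 8·6 = 52, valid modulo lcm(8, 13) = 104: x ≡ 52 (mod 104).
  Combine with x ≡ 6 (mod 7): since gcd(104, 7) = 1, we get a unique residue mod 728.
    Write x = 52 + 104·t and substitute into x ≡ 6 (mod 7): 104·t ≡ 6 − 52 = -46 (mod 7).
    Reduce coefficients mod 7: 6·t ≡ 3 (mod 7).
    The inverse of 6 mod 7 is 6 (since 6·6 = 36 = 5·7 + 1), so t ≡ 6·3 = 18 ≡ 4 (mod 7).
    Then x = 52 + 104·4 = 468, valid modulo lcm(104, 7) = 728: x ≡ 468 (mod 728).
Verify: 468 mod 8 = 4 ✓, 468 mod 13 = 0 ✓, 468 mod 7 = 6 ✓.

x ≡ 468 (mod 728).


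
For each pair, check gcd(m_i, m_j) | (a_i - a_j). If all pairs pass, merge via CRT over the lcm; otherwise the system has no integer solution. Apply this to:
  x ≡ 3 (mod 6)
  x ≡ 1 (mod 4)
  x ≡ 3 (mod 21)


Moduli 6, 4, 21 are not pairwise coprime, so CRT works modulo lcm(m_i) when all pairwise compatibility conditions hold.
Pairwise compatibility: gcd(m_i, m_j) must divide a_i - a_j for every pair.
Merge one congruence at a time:
  Start: x ≡ 3 (mod 6).
  Combine with x ≡ 1 (mod 4): gcd(6, 4) = 2; 1 - 3 = -2, which IS divisible by 2, so compatible.
    Write x = 3 + 6·t and substitute into x ≡ 1 (mod 4): 6·t ≡ 1 − 3 = -2 (mod 4).
    Divide the congruence (and modulus) by g = 2: 3·t ≡ -1 (mod 2).
    Reduce coefficients mod 2: 1·t ≡ 1 (mod 2).
    So t ≡ 1 (mod 2).
    Then x = 3 + 6·1 = 9, valid modulo lcm(6, 4) = 12: x ≡ 9 (mod 12).
  Combine with x ≡ 3 (mod 21): gcd(12, 21) = 3; 3 - 9 = -6, which IS divisible by 3, so compatible.
    Write x = 9 + 12·t and substitute into x ≡ 3 (mod 21): 12·t ≡ 3 − 9 = -6 (mod 21).
    Divide the congruence (and modulus) by g = 3: 4·t ≡ -2 (mod 7).
    Reduce coefficients mod 7: 4·t ≡ 5 (mod 7).
    The inverse of 4 mod 7 is 2 (since 4·2 = 8 = 1·7 + 1), so t ≡ 2·5 = 10 ≡ 3 (mod 7).
    Then x = 9 + 12·3 = 45, valid modulo lcm(12, 21) = 84: x ≡ 45 (mod 84).
Verify: 45 mod 6 = 3, 45 mod 4 = 1, 45 mod 21 = 3.

x ≡ 45 (mod 84).


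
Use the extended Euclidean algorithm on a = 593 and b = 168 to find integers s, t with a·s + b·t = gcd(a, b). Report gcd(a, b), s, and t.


Euclidean algorithm on (593, 168) — divide until remainder is 0:
  593 = 3 · 168 + 89
  168 = 1 · 89 + 79
  89 = 1 · 79 + 10
  79 = 7 · 10 + 9
  10 = 1 · 9 + 1
  9 = 9 · 1 + 0
gcd(593, 168) = 1.
Track Bezout coefficients alongside the remainders: start with r₀ = 593 = a·1 + b·0 (s = 1, t = 0) and r₁ = 168 = a·0 + b·1 (s = 0, t = 1); each new remainder r_{k+1} = r_{k-1} − q_k·r_k inherits s_{k+1} = s_{k-1} − q_k·s_k, t_{k+1} = t_{k-1} − q_k·t_k, so r_k = a·s_k + b·t_k at every step:
  q = 3: r = 89, s = 1 − 3·0 = 1, t = 0 − 3·1 = -3  (check: 593·1 + 168·(-3) = 89)
  q = 1: r = 79, s = 0 − 1·1 = -1, t = 1 − 1·(-3) = 4  (check: 593·(-1) + 168·4 = 79)
  q = 1: r = 10, s = 1 − 1·(-1) = 2, t = -3 − 1·4 = -7  (check: 593·2 + 168·(-7) = 10)
  q = 7: r = 9, s = -1 − 7·2 = -15, t = 4 − 7·(-7) = 53  (check: 593·(-15) + 168·53 = 9)
  q = 1: r = 1, s = 2 − 1·(-15) = 17, t = -7 − 1·53 = -60  (check: 593·17 + 168·(-60) = 1)
The row with r = 1 (the gcd) gives the Bezout coefficients s = 17, t = -60.
Result: 593 · (17) + 168 · (-60) = 1.

gcd(593, 168) = 1; s = 17, t = -60 (check: 593·17 + 168·(-60) = 1).


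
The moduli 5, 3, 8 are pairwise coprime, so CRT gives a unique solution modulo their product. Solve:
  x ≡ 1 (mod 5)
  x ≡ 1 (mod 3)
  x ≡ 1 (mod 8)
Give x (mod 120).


Moduli 5, 3, 8 are pairwise coprime; by CRT there is a unique solution modulo M = 5 · 3 · 8 = 120.
Solve pairwise, accumulating the modulus:
  Start with x ≡ 1 (mod 5).
  Combine with x ≡ 1 (mod 3): since gcd(5, 3) = 1, we get a unique residue mod 15.
    Write x = 1 + 5·t and substitute into x ≡ 1 (mod 3): 5·t ≡ 1 − 1 = 0 (mod 3).
    Reduce coefficients mod 3: 2·t ≡ 0 (mod 3).
    The inverse of 2 mod 3 is 2 (since 2·2 = 4 = 1·3 + 1), so t ≡ 2·0 = 0 ≡ 0 (mod 3).
    Then x = 1 + 5·0 = 1, valid modulo lcm(5, 3) = 15: x ≡ 1 (mod 15).
  Combine with x ≡ 1 (mod 8): since gcd(15, 8) = 1, we get a unique residue mod 120.
    Write x = 1 + 15·t and substitute into x ≡ 1 (mod 8): 15·t ≡ 1 − 1 = 0 (mod 8).
    Reduce coefficients mod 8: 7·t ≡ 0 (mod 8).
    The inverse of 7 mod 8 is 7 (since 7·7 = 49 = 6·8 + 1), so t ≡ 7·0 = 0 ≡ 0 (mod 8).
    Then x = 1 + 15·0 = 1, valid modulo lcm(15, 8) = 120: x ≡ 1 (mod 120).
Verify: 1 mod 5 = 1 ✓, 1 mod 3 = 1 ✓, 1 mod 8 = 1 ✓.

x ≡ 1 (mod 120).


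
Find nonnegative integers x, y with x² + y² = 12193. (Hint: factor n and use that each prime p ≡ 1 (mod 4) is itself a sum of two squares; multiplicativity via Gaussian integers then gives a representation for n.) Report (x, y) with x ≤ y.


Step 1: Factor n = 12193 = 89 · 137.
Step 2: Check the mod-4 condition on each prime factor: 89 ≡ 1 (mod 4), exponent 1; 137 ≡ 1 (mod 4), exponent 1.
All primes ≡ 3 (mod 4) appear to even exponent (or don't appear), so by the two-squares theorem n IS expressible as a sum of two squares.
Step 3: Build a representation. Here n = 89 · 137 is a product of primes ≡ 1 (mod 4). Each prime p ≡ 1 (mod 4) is itself a sum of two squares; find a² by testing p − a² for a perfect square:
  89: 89 − 1² = 88, 89 − 2² = 85, 89 − 3² = 80, 89 − 4² = 73, 89 − 5² = 64 = 8² ⇒ 89 = 5² + 8².
  137: 137 − 1² = 136, 137 − 2² = 133, 137 − 3² = 128, 137 − 4² = 121 = 11² ⇒ 137 = 4² + 11².
  Combine using the Brahmagupta–Fibonacci identity (a² + b²)(c² + d²) = (ac − bd)² + (ad + bc)² = (ac + bd)² + (ad − bc)²:
  89 · 137 = 12193: from (5² + 8²)(4² + 11²), take (5·4 − 8·11, 5·11 + 8·4) = (20 − 88, 55 + 32) = (-68, 87); dropping signs (only squares matter) gives (68, 87); check 68² + 87² = 4624 + 7569 = 12193 ✓.
Step 4: Order so x ≤ y and verify: 68² + 87² = 4624 + 7569 = 12193 = n. ✓

n = 12193 = 68² + 87² (one valid representation with x ≤ y).


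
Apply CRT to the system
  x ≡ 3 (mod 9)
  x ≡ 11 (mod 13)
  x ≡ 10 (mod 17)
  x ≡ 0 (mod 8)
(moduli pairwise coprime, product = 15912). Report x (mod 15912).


Product of moduli M = 9 · 13 · 17 · 8 = 15912.
Merge one congruence at a time:
  Start: x ≡ 3 (mod 9).
  Combine with x ≡ 11 (mod 13); new modulus lcm = 117.
    Write x = 3 + 9·t and substitute into x ≡ 11 (mod 13): 9·t ≡ 11 − 3 = 8 (mod 13).
    The inverse of 9 mod 13 is 3 (since 9·3 = 27 = 2·13 + 1), so t ≡ 3·8 = 24 ≡ 11 (mod 13).
    Then x = 3 + 9·11 = 102, valid modulo lcm(9, 13) = 117: x ≡ 102 (mod 117).
  Combine with x ≡ 10 (mod 17); new modulus lcm = 1989.
    Write x = 102 + 117·t and substitute into x ≡ 10 (mod 17): 117·t ≡ 10 − 102 = -92 (mod 17).
    Reduce coefficients mod 17: 15·t ≡ 10 (mod 17).
    The inverse of 15 mod 17 is 8 (since 15·8 = 120 = 7·17 + 1), so t ≡ 8·10 = 80 ≡ 12 (mod 17).
    Then x = 102 + 117·12 = 1506, valid modulo lcm(117, 17) = 1989: x ≡ 1506 (mod 1989).
  Combine with x ≡ 0 (mod 8); new modulus lcm = 15912.
    Write x = 1506 + 1989·t and substitute into x ≡ 0 (mod 8): 1989·t ≡ 0 − 1506 = -1506 (mod 8).
    Reduce coefficients mod 8: 5·t ≡ 6 (mod 8).
    The inverse of 5 mod 8 is 5 (since 5·5 = 25 = 3·8 + 1), so t ≡ 5·6 = 30 ≡ 6 (mod 8).
    Then x = 1506 + 1989·6 = 13440, valid modulo lcm(1989, 8) = 15912: x ≡ 13440 (mod 15912).
Verify against each original: 13440 mod 9 = 3, 13440 mod 13 = 11, 13440 mod 17 = 10, 13440 mod 8 = 0.

x ≡ 13440 (mod 15912).


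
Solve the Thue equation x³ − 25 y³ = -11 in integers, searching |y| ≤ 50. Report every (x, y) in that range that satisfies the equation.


The equation is x³ - 25y³ = -11. For fixed y, x³ = 25·y³ − 11, so a solution requires the RHS to be a perfect cube.
Strategy: iterate y from -50 to 50, compute RHS = 25·y³ − 11, and check whether it is a (positive or negative) perfect cube.
Check small values of y:
  y = 0: RHS = -11 is not a perfect cube.
  y = 1: RHS = 14 is not a perfect cube.
  y = -1: RHS = -36 is not a perfect cube.
  y = 2: RHS = 189 is not a perfect cube.
  y = -2: RHS = -211 is not a perfect cube.
  y = 3: RHS = 664 is not a perfect cube.
  y = -3: RHS = -686 is not a perfect cube.
Continuing the search up to |y| = 50 finds no solutions either.
No (x, y) in the scanned range satisfies the equation.

No integer solutions with |y| ≤ 50.


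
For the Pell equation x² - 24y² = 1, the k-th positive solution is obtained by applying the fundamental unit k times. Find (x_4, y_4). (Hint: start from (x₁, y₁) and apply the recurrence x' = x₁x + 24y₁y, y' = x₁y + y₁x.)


Step 1: Find the fundamental solution (x₁, y₁) of x² - 24y² = 1.
  Expand √24 as a continued fraction. a₀ = ⌊√24⌋ = 4; iterate m_{k+1} = d_k·a_k − m_k, d_{k+1} = (24 − m_{k+1}²)/d_k, a_{k+1} = ⌊(a₀ + m_{k+1})/d_{k+1}⌋ (starting m₀ = 0, d₀ = 1), with convergents p_k = a_k·p_{k-1} + p_{k-2}, q_k = a_k·q_{k-1} + q_{k-2} (p₋₁ = 1, q₋₁ = 0):
  k = 0: a₀ = 4; p₀/q₀ = 4/1; p₀² − 24·q₀² = 16 − 24 = -8.
  k = 1: m = 4, d = 8, a = ⌊(4 + 4)/8⌋ = 1; p/q = (1·4 + 1)/(1·1 + 0) = 5/1; p² − 24·q² = 25 − 24 = 1.
  The first convergent with p² − 24·q² = 1 gives the fundamental solution (x₁, y₁) = (5, 1).
Step 2: Apply the recurrence (x_{n+1}, y_{n+1}) = (x₁x_n + 24y₁y_n, x₁y_n + y₁x_n) repeatedly.
  From (x_1, y_1) = (5, 1): x_2 = 5·5 + 24·1·1 = 49; y_2 = 5·1 + 1·5 = 10.
  From (x_2, y_2) = (49, 10): x_3 = 5·49 + 24·1·10 = 485; y_3 = 5·10 + 1·49 = 99.
  From (x_3, y_3) = (485, 99): x_4 = 5·485 + 24·1·99 = 4801; y_4 = 5·99 + 1·485 = 980.
Step 3: Verify x_4² - 24·y_4² = 23049601 - 23049600 = 1 (should be 1). ✓

(x_1, y_1) = (5, 1); (x_4, y_4) = (4801, 980).


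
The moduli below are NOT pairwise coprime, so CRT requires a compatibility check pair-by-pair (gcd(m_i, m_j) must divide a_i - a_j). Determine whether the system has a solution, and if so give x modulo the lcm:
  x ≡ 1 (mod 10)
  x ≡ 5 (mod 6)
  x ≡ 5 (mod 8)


Moduli 10, 6, 8 are not pairwise coprime, so CRT works modulo lcm(m_i) when all pairwise compatibility conditions hold.
Pairwise compatibility: gcd(m_i, m_j) must divide a_i - a_j for every pair.
Merge one congruence at a time:
  Start: x ≡ 1 (mod 10).
  Combine with x ≡ 5 (mod 6): gcd(10, 6) = 2; 5 - 1 = 4, which IS divisible by 2, so compatible.
    Write x = 1 + 10·t and substitute into x ≡ 5 (mod 6): 10·t ≡ 5 − 1 = 4 (mod 6).
    Divide the congruence (and modulus) by g = 2: 5·t ≡ 2 (mod 3).
    Reduce coefficients mod 3: 2·t ≡ 2 (mod 3).
    The inverse of 2 mod 3 is 2 (since 2·2 = 4 = 1·3 + 1), so t ≡ 2·2 = 4 ≡ 1 (mod 3).
    Then x = 1 + 10·1 = 11, valid modulo lcm(10, 6) = 30: x ≡ 11 (mod 30).
  Combine with x ≡ 5 (mod 8): gcd(30, 8) = 2; 5 - 11 = -6, which IS divisible by 2, so compatible.
    Write x = 11 + 30·t and substitute into x ≡ 5 (mod 8): 30·t ≡ 5 − 11 = -6 (mod 8).
    Divide the congruence (and modulus) by g = 2: 15·t ≡ -3 (mod 4).
    Reduce coefficients mod 4: 3·t ≡ 1 (mod 4).
    The inverse of 3 mod 4 is 3 (since 3·3 = 9 = 2·4 + 1), so t ≡ 3·1 = 3 ≡ 3 (mod 4).
    Then x = 11 + 30·3 = 101, valid modulo lcm(30, 8) = 120: x ≡ 101 (mod 120).
Verify: 101 mod 10 = 1, 101 mod 6 = 5, 101 mod 8 = 5.

x ≡ 101 (mod 120).


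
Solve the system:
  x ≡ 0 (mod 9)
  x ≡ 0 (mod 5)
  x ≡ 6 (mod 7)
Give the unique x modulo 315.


Moduli 9, 5, 7 are pairwise coprime; by CRT there is a unique solution modulo M = 9 · 5 · 7 = 315.
Solve pairwise, accumulating the modulus:
  Start with x ≡ 0 (mod 9).
  Combine with x ≡ 0 (mod 5): since gcd(9, 5) = 1, we get a unique residue mod 45.
    Write x = 0 + 9·t and substitute into x ≡ 0 (mod 5): 9·t ≡ 0 − 0 = 0 (mod 5).
    Reduce coefficients mod 5: 4·t ≡ 0 (mod 5).
    The inverse of 4 mod 5 is 4 (since 4·4 = 16 = 3·5 + 1), so t ≡ 4·0 = 0 ≡ 0 (mod 5).
    Then x = 0 + 9·0 = 0, valid modulo lcm(9, 5) = 45: x ≡ 0 (mod 45).
  Combine with x ≡ 6 (mod 7): since gcd(45, 7) = 1, we get a unique residue mod 315.
    Write x = 0 + 45·t and substitute into x ≡ 6 (mod 7): 45·t ≡ 6 − 0 = 6 (mod 7).
    Reduce coefficients mod 7: 3·t ≡ 6 (mod 7).
    The inverse of 3 mod 7 is 5 (since 3·5 = 15 = 2·7 + 1), so t ≡ 5·6 = 30 ≡ 2 (mod 7).
    Then x = 0 + 45·2 = 90, valid modulo lcm(45, 7) = 315: x ≡ 90 (mod 315).
Verify: 90 mod 9 = 0 ✓, 90 mod 5 = 0 ✓, 90 mod 7 = 6 ✓.

x ≡ 90 (mod 315).


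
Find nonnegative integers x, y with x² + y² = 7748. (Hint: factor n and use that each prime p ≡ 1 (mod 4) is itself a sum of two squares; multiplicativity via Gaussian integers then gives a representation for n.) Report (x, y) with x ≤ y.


Step 1: Factor n = 7748 = 2^2 · 13 · 149.
Step 2: Check the mod-4 condition on each prime factor: 2 = 2 (special); 13 ≡ 1 (mod 4), exponent 1; 149 ≡ 1 (mod 4), exponent 1.
All primes ≡ 3 (mod 4) appear to even exponent (or don't appear), so by the two-squares theorem n IS expressible as a sum of two squares.
Step 3: Build a representation. Group n = k² · m with k = 2 and m = 13 · 149 = 1937 (a product of primes ≡ 1 (mod 4)); a representation of m scales to one of n via (k·x)² + (k·y)² = k²(x² + y²). Each prime p ≡ 1 (mod 4) is itself a sum of two squares; find a² by testing p − a² for a perfect square:
  13: 13 − 1² = 12, 13 − 2² = 9 = 3² ⇒ 13 = 2² + 3².
  149: 149 − 1² = 148, 149 − 2² = 145, 149 − 3² = 140, 149 − 4² = 133, 149 − 5² = 124, 149 − 6² = 113, 149 − 7² = 100 = 10² ⇒ 149 = 7² + 10².
  Combine using the Brahmagupta–Fibonacci identity (a² + b²)(c² + d²) = (ac − bd)² + (ad + bc)² = (ac + bd)² + (ad − bc)²:
  13 · 149 = 1937: from (2² + 3²)(7² + 10²), take (2·7 − 3·10, 2·10 + 3·7) = (14 − 30, 20 + 21) = (-16, 41); dropping signs (only squares matter) gives (16, 41); check 16² + 41² = 256 + 1681 = 1937 ✓.
  Scale by k = 2: (2·16, 2·41) = (32, 82).
Step 4: Order so x ≤ y and verify: 32² + 82² = 1024 + 6724 = 7748 = n. ✓

n = 7748 = 32² + 82² (one valid representation with x ≤ y).


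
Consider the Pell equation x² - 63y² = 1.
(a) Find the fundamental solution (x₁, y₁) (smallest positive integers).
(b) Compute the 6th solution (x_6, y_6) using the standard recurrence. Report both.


Step 1: Find the fundamental solution (x₁, y₁) of x² - 63y² = 1.
  Expand √63 as a continued fraction. a₀ = ⌊√63⌋ = 7; iterate m_{k+1} = d_k·a_k − m_k, d_{k+1} = (63 − m_{k+1}²)/d_k, a_{k+1} = ⌊(a₀ + m_{k+1})/d_{k+1}⌋ (starting m₀ = 0, d₀ = 1), with convergents p_k = a_k·p_{k-1} + p_{k-2}, q_k = a_k·q_{k-1} + q_{k-2} (p₋₁ = 1, q₋₁ = 0):
  k = 0: a₀ = 7; p₀/q₀ = 7/1; p₀² − 63·q₀² = 49 − 63 = -14.
  k = 1: m = 7, d = 14, a = ⌊(7 + 7)/14⌋ = 1; p/q = (1·7 + 1)/(1·1 + 0) = 8/1; p² − 63·q² = 64 − 63 = 1.
  The first convergent with p² − 63·q² = 1 gives the fundamental solution (x₁, y₁) = (8, 1).
Step 2: Apply the recurrence (x_{n+1}, y_{n+1}) = (x₁x_n + 63y₁y_n, x₁y_n + y₁x_n) repeatedly.
  From (x_1, y_1) = (8, 1): x_2 = 8·8 + 63·1·1 = 127; y_2 = 8·1 + 1·8 = 16.
  From (x_2, y_2) = (127, 16): x_3 = 8·127 + 63·1·16 = 2024; y_3 = 8·16 + 1·127 = 255.
  From (x_3, y_3) = (2024, 255): x_4 = 8·2024 + 63·1·255 = 32257; y_4 = 8·255 + 1·2024 = 4064.
  From (x_4, y_4) = (32257, 4064): x_5 = 8·32257 + 63·1·4064 = 514088; y_5 = 8·4064 + 1·32257 = 64769.
  From (x_5, y_5) = (514088, 64769): x_6 = 8·514088 + 63·1·64769 = 8193151; y_6 = 8·64769 + 1·514088 = 1032240.
Step 3: Verify x_6² - 63·y_6² = 67127723308801 - 67127723308800 = 1 (should be 1). ✓

(x_1, y_1) = (8, 1); (x_6, y_6) = (8193151, 1032240).


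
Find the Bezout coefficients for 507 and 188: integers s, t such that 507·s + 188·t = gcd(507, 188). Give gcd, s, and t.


Euclidean algorithm on (507, 188) — divide until remainder is 0:
  507 = 2 · 188 + 131
  188 = 1 · 131 + 57
  131 = 2 · 57 + 17
  57 = 3 · 17 + 6
  17 = 2 · 6 + 5
  6 = 1 · 5 + 1
  5 = 5 · 1 + 0
gcd(507, 188) = 1.
Track Bezout coefficients alongside the remainders: start with r₀ = 507 = a·1 + b·0 (s = 1, t = 0) and r₁ = 188 = a·0 + b·1 (s = 0, t = 1); each new remainder r_{k+1} = r_{k-1} − q_k·r_k inherits s_{k+1} = s_{k-1} − q_k·s_k, t_{k+1} = t_{k-1} − q_k·t_k, so r_k = a·s_k + b·t_k at every step:
  q = 2: r = 131, s = 1 − 2·0 = 1, t = 0 − 2·1 = -2  (check: 507·1 + 188·(-2) = 131)
  q = 1: r = 57, s = 0 − 1·1 = -1, t = 1 − 1·(-2) = 3  (check: 507·(-1) + 188·3 = 57)
  q = 2: r = 17, s = 1 − 2·(-1) = 3, t = -2 − 2·3 = -8  (check: 507·3 + 188·(-8) = 17)
  q = 3: r = 6, s = -1 − 3·3 = -10, t = 3 − 3·(-8) = 27  (check: 507·(-10) + 188·27 = 6)
  q = 2: r = 5, s = 3 − 2·(-10) = 23, t = -8 − 2·27 = -62  (check: 507·23 + 188·(-62) = 5)
  q = 1: r = 1, s = -10 − 1·23 = -33, t = 27 − 1·(-62) = 89  (check: 507·(-33) + 188·89 = 1)
The row with r = 1 (the gcd) gives the Bezout coefficients s = -33, t = 89.
Result: 507 · (-33) + 188 · (89) = 1.

gcd(507, 188) = 1; s = -33, t = 89 (check: 507·(-33) + 188·89 = 1).


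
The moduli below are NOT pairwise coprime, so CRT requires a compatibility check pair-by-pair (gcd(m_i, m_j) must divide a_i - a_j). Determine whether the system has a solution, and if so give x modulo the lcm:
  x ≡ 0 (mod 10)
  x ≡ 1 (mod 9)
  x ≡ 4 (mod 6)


Moduli 10, 9, 6 are not pairwise coprime, so CRT works modulo lcm(m_i) when all pairwise compatibility conditions hold.
Pairwise compatibility: gcd(m_i, m_j) must divide a_i - a_j for every pair.
Merge one congruence at a time:
  Start: x ≡ 0 (mod 10).
  Combine with x ≡ 1 (mod 9): gcd(10, 9) = 1; 1 - 0 = 1, which IS divisible by 1, so compatible.
    Write x = 0 + 10·t and substitute into x ≡ 1 (mod 9): 10·t ≡ 1 − 0 = 1 (mod 9).
    Reduce coefficients mod 9: 1·t ≡ 1 (mod 9).
    So t ≡ 1 (mod 9).
    Then x = 0 + 10·1 = 10, valid modulo lcm(10, 9) = 90: x ≡ 10 (mod 90).
  Combine with x ≡ 4 (mod 6): gcd(90, 6) = 6; 4 - 10 = -6, which IS divisible by 6, so compatible.
    Write x = 10 + 90·t and substitute into x ≡ 4 (mod 6): 90·t ≡ 4 − 10 = -6 (mod 6).
    Divide the congruence (and modulus) by g = 6: 15·t ≡ -1 (mod 1).
    Modulo 1 every t works; take t = 0.
    Then x = 10 + 90·0 = 10, valid modulo lcm(90, 6) = 90: x ≡ 10 (mod 90).
Verify: 10 mod 10 = 0, 10 mod 9 = 1, 10 mod 6 = 4.

x ≡ 10 (mod 90).


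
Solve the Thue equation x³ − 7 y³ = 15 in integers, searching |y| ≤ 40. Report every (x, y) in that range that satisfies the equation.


The equation is x³ - 7y³ = 15. For fixed y, x³ = 7·y³ + 15, so a solution requires the RHS to be a perfect cube.
Strategy: iterate y from -40 to 40, compute RHS = 7·y³ + 15, and check whether it is a (positive or negative) perfect cube.
Check small values of y:
  y = 0: RHS = 15 is not a perfect cube.
  y = 1: RHS = 22 is not a perfect cube.
  y = -1: RHS = 8 = (2)³ ⇒ x = 2 works.
  y = 2: RHS = 71 is not a perfect cube.
  y = -2: RHS = -41 is not a perfect cube.
  y = 3: RHS = 204 is not a perfect cube.
  y = -3: RHS = -174 is not a perfect cube.
Continuing, at y = 23: RHS = 85184 = (44)³ ⇒ x = 44 works.
Searching the remaining y in |y| ≤ 40 finds no further solutions.
Collected solutions: (2, -1), (44, 23).

Solutions (with |y| ≤ 40): (2, -1), (44, 23).


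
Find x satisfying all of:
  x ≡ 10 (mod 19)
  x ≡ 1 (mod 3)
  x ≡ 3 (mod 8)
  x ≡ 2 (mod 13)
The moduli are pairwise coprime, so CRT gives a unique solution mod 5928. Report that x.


Product of moduli M = 19 · 3 · 8 · 13 = 5928.
Merge one congruence at a time:
  Start: x ≡ 10 (mod 19).
  Combine with x ≡ 1 (mod 3); new modulus lcm = 57.
    Write x = 10 + 19·t and substitute into x ≡ 1 (mod 3): 19·t ≡ 1 − 10 = -9 (mod 3).
    Reduce coefficients mod 3: 1·t ≡ 0 (mod 3).
    So t ≡ 0 (mod 3).
    Then x = 10 + 19·0 = 10, valid modulo lcm(19, 3) = 57: x ≡ 10 (mod 57).
  Combine with x ≡ 3 (mod 8); new modulus lcm = 456.
    Write x = 10 + 57·t and substitute into x ≡ 3 (mod 8): 57·t ≡ 3 − 10 = -7 (mod 8).
    Reduce coefficients mod 8: 1·t ≡ 1 (mod 8).
    So t ≡ 1 (mod 8).
    Then x = 10 + 57·1 = 67, valid modulo lcm(57, 8) = 456: x ≡ 67 (mod 456).
  Combine with x ≡ 2 (mod 13); new modulus lcm = 5928.
    Write x = 67 + 456·t and substitute into x ≡ 2 (mod 13): 456·t ≡ 2 − 67 = -65 (mod 13).
    Reduce coefficients mod 13: 1·t ≡ 0 (mod 13).
    So t ≡ 0 (mod 13).
    Then x = 67 + 456·0 = 67, valid modulo lcm(456, 13) = 5928: x ≡ 67 (mod 5928).
Verify against each original: 67 mod 19 = 10, 67 mod 3 = 1, 67 mod 8 = 3, 67 mod 13 = 2.

x ≡ 67 (mod 5928).


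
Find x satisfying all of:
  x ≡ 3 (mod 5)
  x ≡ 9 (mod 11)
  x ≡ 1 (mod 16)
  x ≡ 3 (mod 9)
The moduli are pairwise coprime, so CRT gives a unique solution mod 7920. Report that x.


Product of moduli M = 5 · 11 · 16 · 9 = 7920.
Merge one congruence at a time:
  Start: x ≡ 3 (mod 5).
  Combine with x ≡ 9 (mod 11); new modulus lcm = 55.
    Write x = 3 + 5·t and substitute into x ≡ 9 (mod 11): 5·t ≡ 9 − 3 = 6 (mod 11).
    The inverse of 5 mod 11 is 9 (since 5·9 = 45 = 4·11 + 1), so t ≡ 9·6 = 54 ≡ 10 (mod 11).
    Then x = 3 + 5·10 = 53, valid modulo lcm(5, 11) = 55: x ≡ 53 (mod 55).
  Combine with x ≡ 1 (mod 16); new modulus lcm = 880.
    Write x = 53 + 55·t and substitute into x ≡ 1 (mod 16): 55·t ≡ 1 − 53 = -52 (mod 16).
    Reduce coefficients mod 16: 7·t ≡ 12 (mod 16).
    The inverse of 7 mod 16 is 7 (since 7·7 = 49 = 3·16 + 1), so t ≡ 7·12 = 84 ≡ 4 (mod 16).
    Then x = 53 + 55·4 = 273, valid modulo lcm(55, 16) = 880: x ≡ 273 (mod 880).
  Combine with x ≡ 3 (mod 9); new modulus lcm = 7920.
    Write x = 273 + 880·t and substitute into x ≡ 3 (mod 9): 880·t ≡ 3 − 273 = -270 (mod 9).
    Reduce coefficients mod 9: 7·t ≡ 0 (mod 9).
    The inverse of 7 mod 9 is 4 (since 7·4 = 28 = 3·9 + 1), so t ≡ 4·0 = 0 ≡ 0 (mod 9).
    Then x = 273 + 880·0 = 273, valid modulo lcm(880, 9) = 7920: x ≡ 273 (mod 7920).
Verify against each original: 273 mod 5 = 3, 273 mod 11 = 9, 273 mod 16 = 1, 273 mod 9 = 3.

x ≡ 273 (mod 7920).


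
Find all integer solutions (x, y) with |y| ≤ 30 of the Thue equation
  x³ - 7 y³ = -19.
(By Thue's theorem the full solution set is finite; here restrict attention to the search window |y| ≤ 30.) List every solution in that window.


The equation is x³ - 7y³ = -19. For fixed y, x³ = 7·y³ − 19, so a solution requires the RHS to be a perfect cube.
Strategy: iterate y from -30 to 30, compute RHS = 7·y³ − 19, and check whether it is a (positive or negative) perfect cube.
Check small values of y:
  y = 0: RHS = -19 is not a perfect cube.
  y = 1: RHS = -12 is not a perfect cube.
  y = -1: RHS = -26 is not a perfect cube.
  y = 2: RHS = 37 is not a perfect cube.
  y = -2: RHS = -75 is not a perfect cube.
  y = 3: RHS = 170 is not a perfect cube.
  y = -3: RHS = -208 is not a perfect cube.
Continuing the search up to |y| = 30 finds no solutions either.
No (x, y) in the scanned range satisfies the equation.

No integer solutions with |y| ≤ 30.


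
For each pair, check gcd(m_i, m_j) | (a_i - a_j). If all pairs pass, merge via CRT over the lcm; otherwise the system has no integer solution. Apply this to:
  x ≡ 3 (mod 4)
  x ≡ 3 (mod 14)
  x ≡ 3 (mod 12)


Moduli 4, 14, 12 are not pairwise coprime, so CRT works modulo lcm(m_i) when all pairwise compatibility conditions hold.
Pairwise compatibility: gcd(m_i, m_j) must divide a_i - a_j for every pair.
Merge one congruence at a time:
  Start: x ≡ 3 (mod 4).
  Combine with x ≡ 3 (mod 14): gcd(4, 14) = 2; 3 - 3 = 0, which IS divisible by 2, so compatible.
    Write x = 3 + 4·t and substitute into x ≡ 3 (mod 14): 4·t ≡ 3 − 3 = 0 (mod 14).
    Divide the congruence (and modulus) by g = 2: 2·t ≡ 0 (mod 7).
    The inverse of 2 mod 7 is 4 (since 2·4 = 8 = 1·7 + 1), so t ≡ 4·0 = 0 ≡ 0 (mod 7).
    Then x = 3 + 4·0 = 3, valid modulo lcm(4, 14) = 28: x ≡ 3 (mod 28).
  Combine with x ≡ 3 (mod 12): gcd(28, 12) = 4; 3 - 3 = 0, which IS divisible by 4, so compatible.
    Write x = 3 + 28·t and substitute into x ≡ 3 (mod 12): 28·t ≡ 3 − 3 = 0 (mod 12).
    Divide the congruence (and modulus) by g = 4: 7·t ≡ 0 (mod 3).
    Reduce coefficients mod 3: 1·t ≡ 0 (mod 3).
    So t ≡ 0 (mod 3).
    Then x = 3 + 28·0 = 3, valid modulo lcm(28, 12) = 84: x ≡ 3 (mod 84).
Verify: 3 mod 4 = 3, 3 mod 14 = 3, 3 mod 12 = 3.

x ≡ 3 (mod 84).


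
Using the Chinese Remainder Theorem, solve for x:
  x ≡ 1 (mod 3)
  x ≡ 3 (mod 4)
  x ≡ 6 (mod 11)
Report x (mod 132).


Moduli 3, 4, 11 are pairwise coprime; by CRT there is a unique solution modulo M = 3 · 4 · 11 = 132.
Solve pairwise, accumulating the modulus:
  Start with x ≡ 1 (mod 3).
  Combine with x ≡ 3 (mod 4): since gcd(3, 4) = 1, we get a unique residue mod 12.
    Write x = 1 + 3·t and substitute into x ≡ 3 (mod 4): 3·t ≡ 3 − 1 = 2 (mod 4).
    The inverse of 3 mod 4 is 3 (since 3·3 = 9 = 2·4 + 1), so t ≡ 3·2 = 6 ≡ 2 (mod 4).
    Then x = 1 + 3·2 = 7, valid modulo lcm(3, 4) = 12: x ≡ 7 (mod 12).
  Combine with x ≡ 6 (mod 11): since gcd(12, 11) = 1, we get a unique residue mod 132.
    Write x = 7 + 12·t and substitute into x ≡ 6 (mod 11): 12·t ≡ 6 − 7 = -1 (mod 11).
    Reduce coefficients mod 11: 1·t ≡ 10 (mod 11).
    So t ≡ 10 (mod 11).
    Then x = 7 + 12·10 = 127, valid modulo lcm(12, 11) = 132: x ≡ 127 (mod 132).
Verify: 127 mod 3 = 1 ✓, 127 mod 4 = 3 ✓, 127 mod 11 = 6 ✓.

x ≡ 127 (mod 132).


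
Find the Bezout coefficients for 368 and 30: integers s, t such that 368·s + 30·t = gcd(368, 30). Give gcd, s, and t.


Euclidean algorithm on (368, 30) — divide until remainder is 0:
  368 = 12 · 30 + 8
  30 = 3 · 8 + 6
  8 = 1 · 6 + 2
  6 = 3 · 2 + 0
gcd(368, 30) = 2.
Track Bezout coefficients alongside the remainders: start with r₀ = 368 = a·1 + b·0 (s = 1, t = 0) and r₁ = 30 = a·0 + b·1 (s = 0, t = 1); each new remainder r_{k+1} = r_{k-1} − q_k·r_k inherits s_{k+1} = s_{k-1} − q_k·s_k, t_{k+1} = t_{k-1} − q_k·t_k, so r_k = a·s_k + b·t_k at every step:
  q = 12: r = 8, s = 1 − 12·0 = 1, t = 0 − 12·1 = -12  (check: 368·1 + 30·(-12) = 8)
  q = 3: r = 6, s = 0 − 3·1 = -3, t = 1 − 3·(-12) = 37  (check: 368·(-3) + 30·37 = 6)
  q = 1: r = 2, s = 1 − 1·(-3) = 4, t = -12 − 1·37 = -49  (check: 368·4 + 30·(-49) = 2)
The row with r = 2 (the gcd) gives the Bezout coefficients s = 4, t = -49.
Result: 368 · (4) + 30 · (-49) = 2.

gcd(368, 30) = 2; s = 4, t = -49 (check: 368·4 + 30·(-49) = 2).
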